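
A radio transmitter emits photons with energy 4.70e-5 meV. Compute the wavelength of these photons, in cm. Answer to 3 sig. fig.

Use h = 6.62607015e-34 J·s, c = 2.99792458e8 m/s, 1 eV = 1.602176634e-19 J.
In SI units: E = 4.70e-5 meV = 7.5302e-27 J.
For a photon λ = hc/E, so λ = 26.38 m.
Converting to cm: λ = 2638 cm ≈ 2640 cm.

2640 cm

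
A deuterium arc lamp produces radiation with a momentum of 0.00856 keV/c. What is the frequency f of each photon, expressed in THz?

Take h = 6.62607015e-34 J·s, c = 2.99792458e8 m/s, 1 eV = 1.602176634e-19 J.
In SI units: p = 0.00856 keV/c = 4.5747e-27 kg·m/s.
For a photon f = pc/h, so f = 2.070e15 Hz.
Converting to THz: f = 2070 THz ≈ 2070 THz.

2070 THz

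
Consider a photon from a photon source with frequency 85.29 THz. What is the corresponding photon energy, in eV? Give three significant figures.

0.353 eV

In SI units: f = 85.29 THz = 8.529 × 10^13 Hz.
Apply E = hf: E = 5.651 × 10^-20 J.
Converting to eV: E = 0.3527 eV ≈ 0.353 eV.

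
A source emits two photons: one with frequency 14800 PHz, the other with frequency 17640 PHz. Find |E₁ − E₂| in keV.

11.7 keV

Using E = hf: E₁ = 9.8066 × 10^-15 J, E₂ = 1.1688 × 10^-14 J.
|ΔE| = |9.8066 × 10^-15 − 1.1688 × 10^-14| = 1.88 × 10^-15 J = 11.7 keV.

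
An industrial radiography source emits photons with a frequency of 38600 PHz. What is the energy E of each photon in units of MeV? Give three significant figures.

Use h = 6.62607015e-34 J·s, 1 eV = 1.602176634e-19 J.
In SI units: f = 38600 PHz = 3.86e19 Hz.
The photon relation is E = hf, giving E = 2.558e-14 J.
Converting to MeV: E = 0.1596 MeV ≈ 0.160 MeV.

0.160 MeV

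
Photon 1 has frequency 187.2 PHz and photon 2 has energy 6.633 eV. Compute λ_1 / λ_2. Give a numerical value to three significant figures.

λ_1 = 1.601·10^-9 m (from frequency = 187.2 PHz, via λ = c/f).
λ_2 = 1.869·10^-7 m (from energy = 6.633 eV, via λ = hc/E).
Ratio = 1.601·10^-9 / 1.869·10^-7 = 8.57·10^-3.

8.57·10^-3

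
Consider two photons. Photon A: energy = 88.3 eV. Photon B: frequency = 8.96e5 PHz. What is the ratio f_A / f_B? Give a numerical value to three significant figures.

f_A = 2.135e16 Hz (from energy = 88.3 eV, via f = E/h).
f_B = 8.960e20 Hz (from frequency = 8.96e5 PHz, via f given directly).
Ratio = 2.135e16 / 8.960e20 = 2.38e-5.

2.38e-5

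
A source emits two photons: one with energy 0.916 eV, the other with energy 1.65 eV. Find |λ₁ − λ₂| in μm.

0.602 μm

Using λ = hc/E: λ₁ = 1.354 × 10^-6 m, λ₂ = 7.514 × 10^-7 m.
|Δλ| = |1.354 × 10^-6 − 7.514 × 10^-7| = 6.02 × 10^-7 m = 0.602 μm.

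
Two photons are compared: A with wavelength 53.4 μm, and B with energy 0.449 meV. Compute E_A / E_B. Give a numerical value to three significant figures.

E_A = 3.720e-21 J (from wavelength = 53.4 μm, via E = hc/λ).
E_B = 7.194e-23 J (from energy = 0.449 meV, via E given directly).
Ratio = 3.720e-21 / 7.194e-23 = 51.7.

51.7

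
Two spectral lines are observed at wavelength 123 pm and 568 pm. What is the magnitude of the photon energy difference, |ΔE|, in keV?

Using E = hc/λ: E₁ = 1.615e-15 J, E₂ = 3.497e-16 J.
|ΔE| = |1.615e-15 − 3.497e-16| = 1.27e-15 J = 7.90 keV.

7.90 keV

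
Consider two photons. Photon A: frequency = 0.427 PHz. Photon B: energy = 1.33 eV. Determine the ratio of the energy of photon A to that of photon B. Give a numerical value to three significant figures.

E_A = 2.829 × 10^-19 J (from frequency = 0.427 PHz, via E = hf).
E_B = 2.131 × 10^-19 J (from energy = 1.33 eV, via E given directly).
Ratio = 2.829 × 10^-19 / 2.131 × 10^-19 = 1.33.

1.33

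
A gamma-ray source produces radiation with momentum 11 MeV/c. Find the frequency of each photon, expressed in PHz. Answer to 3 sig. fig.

Take h = 6.62607015 × 10^-34 J·s, c = 2.99792458 × 10^8 m/s, 1 eV = 1.602176634 × 10^-19 J.
Convert to SI: p = 11 MeV/c = 5.8787 × 10^-21 kg·m/s.
Since f = pc/h for a photon, f = 2.660 × 10^21 Hz.
Converting to PHz: f = 2.660 × 10^6 PHz ≈ 2.66 × 10^6 PHz.

2.66 × 10^6 PHz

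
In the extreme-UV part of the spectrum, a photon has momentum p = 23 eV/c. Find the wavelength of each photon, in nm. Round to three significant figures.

Take h = 6.62607015e-34 J·s, c = 2.99792458e8 m/s, 1 eV = 1.602176634e-19 J.
First convert: p = 23 eV/c = 1.2292e-26 kg·m/s.
Apply λ = h/p: λ = 5.391e-8 m.
Converting to nm: λ = 53.91 nm ≈ 53.9 nm.

53.9 nm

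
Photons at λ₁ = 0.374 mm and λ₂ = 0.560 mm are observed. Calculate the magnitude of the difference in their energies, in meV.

1.10 meV

Using E = hc/λ: E₁ = 5.311 × 10^-22 J, E₂ = 3.547 × 10^-22 J.
|ΔE| = |5.311 × 10^-22 − 3.547 × 10^-22| = 1.76 × 10^-22 J = 1.10 meV.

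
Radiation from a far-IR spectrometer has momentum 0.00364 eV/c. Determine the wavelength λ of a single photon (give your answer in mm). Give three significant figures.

0.341 mm

Convert to SI: p = 0.00364 eV/c = 1.9453 × 10^-30 kg·m/s.
For a photon λ = h/p, so λ = 3.406 × 10^-4 m.
Converting to mm: λ = 0.3406 mm ≈ 0.341 mm.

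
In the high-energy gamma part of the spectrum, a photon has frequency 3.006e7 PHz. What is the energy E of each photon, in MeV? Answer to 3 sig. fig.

First convert: f = 3.006e7 PHz = 3.006e22 Hz.
For a photon E = hf, so E = 1.992e-11 J.
Converting to MeV: E = 124.3 MeV ≈ 124 MeV.

124 MeV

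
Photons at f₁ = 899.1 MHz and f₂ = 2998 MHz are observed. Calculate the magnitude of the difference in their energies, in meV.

Using E = hf: E₁ = 5.9575 × 10^-25 J, E₂ = 1.9865 × 10^-24 J.
|ΔE| = |5.9575 × 10^-25 − 1.9865 × 10^-24| = 1.39 × 10^-24 J = 8.68 × 10^-3 meV.

8.68 × 10^-3 meV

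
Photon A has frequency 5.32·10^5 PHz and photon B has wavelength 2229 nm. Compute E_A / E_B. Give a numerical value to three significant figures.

3.96·10^6

E_A = 3.525·10^-13 J (from frequency = 5.32·10^5 PHz, via E = hf).
E_B = 8.912·10^-20 J (from wavelength = 2229 nm, via E = hc/λ).
Ratio = 3.525·10^-13 / 8.912·10^-20 = 3.96·10^6.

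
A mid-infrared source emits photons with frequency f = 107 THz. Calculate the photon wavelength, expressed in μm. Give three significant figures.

2.80 μm

Use c = 2.99792458 × 10^8 m/s.
Convert to SI: f = 107 THz = 1.07 × 10^14 Hz.
Since λ = c/f for a photon, λ = 2.802 × 10^-6 m.
Converting to μm: λ = 2.802 μm ≈ 2.80 μm.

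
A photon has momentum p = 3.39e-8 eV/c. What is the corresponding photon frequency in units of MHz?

Convert to SI: p = 3.39e-8 eV/c = 1.8117e-35 kg·m/s.
Since f = pc/h for a photon, f = 8.197e6 Hz.
Converting to MHz: f = 8.197 MHz ≈ 8.20 MHz.

8.20 MHz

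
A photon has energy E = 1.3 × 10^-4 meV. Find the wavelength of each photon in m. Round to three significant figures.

First convert: E = 1.3 × 10^-4 meV = 2.0828 × 10^-26 J.
The photon relation is λ = hc/E, giving λ = 9.537 m.
So λ ≈ 9.54 m.

9.54 m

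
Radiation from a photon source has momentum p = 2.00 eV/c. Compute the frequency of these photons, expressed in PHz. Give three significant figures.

0.484 PHz

Take h = 6.62607015e-34 J·s, c = 2.99792458e8 m/s, 1 eV = 1.602176634e-19 J.
First convert: p = 2.00 eV/c = 1.0689e-27 kg·m/s.
The photon relation is f = pc/h, giving f = 4.836e14 Hz.
Converting to PHz: f = 0.4836 PHz ≈ 0.484 PHz.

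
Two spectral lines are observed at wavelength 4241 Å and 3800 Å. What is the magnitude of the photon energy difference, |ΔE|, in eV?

0.339 eV

Using E = hc/λ: E₁ = 4.6839e-19 J, E₂ = 5.2275e-19 J.
|ΔE| = |4.6839e-19 − 5.2275e-19| = 5.44e-20 J = 0.339 eV.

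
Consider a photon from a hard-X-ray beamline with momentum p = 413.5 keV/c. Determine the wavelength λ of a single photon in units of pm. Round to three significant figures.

In SI units: p = 413.5 keV/c = 2.2099·10^-22 kg·m/s.
The photon relation is λ = h/p, giving λ = 2.998·10^-12 m.
Converting to pm: λ = 2.998 pm ≈ 3.00 pm.

3.00 pm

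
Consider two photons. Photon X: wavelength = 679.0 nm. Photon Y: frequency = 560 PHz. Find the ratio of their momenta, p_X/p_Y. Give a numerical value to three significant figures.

7.88e-4

p_X = 9.759e-28 kg·m/s (from wavelength = 679.0 nm, via p = h/λ).
p_Y = 1.238e-24 kg·m/s (from frequency = 560 PHz, via p = hf/c).
Ratio = 9.759e-28 / 1.238e-24 = 7.88e-4.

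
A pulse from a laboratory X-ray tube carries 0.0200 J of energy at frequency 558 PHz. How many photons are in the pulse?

5.41 × 10^13 photons

Per-photon energy: E = 3.697 × 10^-16 J (from frequency = 558 PHz).
N = E_total / E_photon = 0.0200 J / 3.697 × 10^-16 J = 5.41 × 10^13.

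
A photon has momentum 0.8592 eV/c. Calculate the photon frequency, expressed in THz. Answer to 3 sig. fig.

First convert: p = 0.8592 eV/c = 4.5918·10^-28 kg·m/s.
For a photon f = pc/h, so f = 2.078·10^14 Hz.
Converting to THz: f = 207.8 THz ≈ 208 THz.

208 THz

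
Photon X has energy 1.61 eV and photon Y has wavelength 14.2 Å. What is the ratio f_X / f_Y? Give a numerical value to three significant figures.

f_X = 3.893 × 10^14 Hz (from energy = 1.61 eV, via f = E/h).
f_Y = 2.111 × 10^17 Hz (from wavelength = 14.2 Å, via f = c/λ).
Ratio = 3.893 × 10^14 / 2.111 × 10^17 = 1.84 × 10^-3.

1.84 × 10^-3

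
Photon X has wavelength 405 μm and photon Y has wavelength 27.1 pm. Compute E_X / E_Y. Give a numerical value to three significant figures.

E_X = 4.905·10^-22 J (from wavelength = 405 μm, via E = hc/λ).
E_Y = 7.330·10^-15 J (from wavelength = 27.1 pm, via E = hc/λ).
Ratio = 4.905·10^-22 / 7.330·10^-15 = 6.69·10^-8.

6.69·10^-8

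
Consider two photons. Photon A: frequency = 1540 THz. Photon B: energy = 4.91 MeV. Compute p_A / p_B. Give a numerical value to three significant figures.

p_A = 3.404e-27 kg·m/s (from frequency = 1540 THz, via p = hf/c).
p_B = 2.624e-21 kg·m/s (from energy = 4.91 MeV, via p = E/c).
Ratio = 3.404e-27 / 2.624e-21 = 1.30e-6.

1.30e-6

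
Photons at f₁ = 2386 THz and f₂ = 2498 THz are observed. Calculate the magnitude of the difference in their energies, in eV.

0.463 eV

Using E = hf: E₁ = 1.5810·10^-18 J, E₂ = 1.6552·10^-18 J.
|ΔE| = |1.5810·10^-18 − 1.6552·10^-18| = 7.42·10^-20 J = 0.463 eV.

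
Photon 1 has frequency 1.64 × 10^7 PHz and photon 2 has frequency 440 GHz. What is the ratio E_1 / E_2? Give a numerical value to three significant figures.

3.73 × 10^10

E_1 = 1.087 × 10^-11 J (from frequency = 1.64 × 10^7 PHz, via E = hf).
E_2 = 2.915 × 10^-22 J (from frequency = 440 GHz, via E = hf).
Ratio = 1.087 × 10^-11 / 2.915 × 10^-22 = 3.73 × 10^10.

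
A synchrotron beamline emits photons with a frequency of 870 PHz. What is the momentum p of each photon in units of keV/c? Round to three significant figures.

3.60 keV/c

Convert to SI: f = 870 PHz = 8.70 × 10^17 Hz.
Since p = hf/c for a photon, p = 1.923 × 10^-24 kg·m/s.
Converting to keV/c: p = 3.598 keV/c ≈ 3.60 keV/c.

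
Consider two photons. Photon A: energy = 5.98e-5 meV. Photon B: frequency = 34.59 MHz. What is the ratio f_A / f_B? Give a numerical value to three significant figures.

f_A = 1.446e7 Hz (from energy = 5.98e-5 meV, via f = E/h).
f_B = 3.459e7 Hz (from frequency = 34.59 MHz, via f given directly).
Ratio = 1.446e7 / 3.459e7 = 0.418.

0.418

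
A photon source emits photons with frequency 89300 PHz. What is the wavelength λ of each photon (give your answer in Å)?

0.0336 Å

Take c = 2.99792458e8 m/s.
Convert to SI: f = 89300 PHz = 8.93e19 Hz.
Apply λ = c/f: λ = 3.357e-12 m.
Converting to Å: λ = 0.03357 Å ≈ 0.0336 Å.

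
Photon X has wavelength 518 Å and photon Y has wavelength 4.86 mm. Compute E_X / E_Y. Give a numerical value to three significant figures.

9.38 × 10^4

E_X = 3.835 × 10^-18 J (from wavelength = 518 Å, via E = hc/λ).
E_Y = 4.087 × 10^-23 J (from wavelength = 4.86 mm, via E = hc/λ).
Ratio = 3.835 × 10^-18 / 4.087 × 10^-23 = 9.38 × 10^4.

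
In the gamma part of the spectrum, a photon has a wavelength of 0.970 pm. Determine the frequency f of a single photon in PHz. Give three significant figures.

Take c = 2.99792458·10^8 m/s.
Convert to SI: λ = 0.970 pm = 9.70·10^-13 m.
For a photon f = c/λ, so f = 3.091·10^20 Hz.
Converting to PHz: f = 309100 PHz ≈ 3.09·10^5 PHz.

3.09·10^5 PHz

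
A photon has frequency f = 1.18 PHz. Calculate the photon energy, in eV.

Convert to SI: f = 1.18 PHz = 1.18e15 Hz.
Since E = hf for a photon, E = 7.819e-19 J.
Converting to eV: E = 4.880 eV ≈ 4.88 eV.

4.88 eV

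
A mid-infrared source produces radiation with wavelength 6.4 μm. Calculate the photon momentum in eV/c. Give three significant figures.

0.194 eV/c

Use h = 6.62607015 × 10^-34 J·s, c = 2.99792458 × 10^8 m/s, 1 eV = 1.602176634 × 10^-19 J.
In SI units: λ = 6.4 μm = 6.4 × 10^-6 m.
Since p = h/λ for a photon, p = 1.035 × 10^-28 kg·m/s.
Converting to eV/c: p = 0.1937 eV/c ≈ 0.194 eV/c.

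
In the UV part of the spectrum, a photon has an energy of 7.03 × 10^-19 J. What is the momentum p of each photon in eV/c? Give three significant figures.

4.39 eV/c

For a photon p = E/c, so p = 2.345 × 10^-27 kg·m/s.
Converting to eV/c: p = 4.388 eV/c ≈ 4.39 eV/c.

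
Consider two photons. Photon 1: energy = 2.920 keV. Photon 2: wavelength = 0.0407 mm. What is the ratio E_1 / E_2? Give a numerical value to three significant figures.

9.59 × 10^4

E_1 = 4.678 × 10^-16 J (from energy = 2.920 keV, via E given directly).
E_2 = 4.881 × 10^-21 J (from wavelength = 0.0407 mm, via E = hc/λ).
Ratio = 4.678 × 10^-16 / 4.881 × 10^-21 = 9.59 × 10^4.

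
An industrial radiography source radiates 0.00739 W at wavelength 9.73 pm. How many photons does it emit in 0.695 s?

Total energy: E_total = P·t = 0.00739 × 0.695 = 0.005136 J.
Per-photon energy: E = 2.042e-14 J.
N = E_total / E_photon = 2.52e11.

2.52e11 photons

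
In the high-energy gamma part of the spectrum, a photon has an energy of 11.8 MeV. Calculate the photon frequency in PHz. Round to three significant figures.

Use h = 6.62607015e-34 J·s, 1 eV = 1.602176634e-19 J.
In SI units: E = 11.8 MeV = 1.8906e-12 J.
Apply f = E/h: f = 2.853e21 Hz.
Converting to PHz: f = 2.853e6 PHz ≈ 2.85e6 PHz.

2.85e6 PHz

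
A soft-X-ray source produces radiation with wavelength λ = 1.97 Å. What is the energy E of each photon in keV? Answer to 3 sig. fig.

Use h = 6.62607015·10^-34 J·s, c = 2.99792458·10^8 m/s, 1 eV = 1.602176634·10^-19 J.
In SI units: λ = 1.97 Å = 1.97·10^-10 m.
The photon relation is E = hc/λ, giving E = 1.008·10^-15 J.
Converting to keV: E = 6.294 keV ≈ 6.29 keV.

6.29 keV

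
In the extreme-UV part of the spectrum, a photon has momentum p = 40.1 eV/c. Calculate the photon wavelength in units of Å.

Use h = 6.62607015e-34 J·s, c = 2.99792458e8 m/s, 1 eV = 1.602176634e-19 J.
In SI units: p = 40.1 eV/c = 2.1431e-26 kg·m/s.
Since λ = h/p for a photon, λ = 3.092e-8 m.
Converting to Å: λ = 309.2 Å ≈ 309 Å.

309 Å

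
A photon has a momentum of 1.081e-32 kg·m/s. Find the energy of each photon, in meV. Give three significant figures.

Since E = pc for a photon, E = 3.241e-24 J.
Converting to meV: E = 0.02023 meV ≈ 0.0202 meV.

0.0202 meV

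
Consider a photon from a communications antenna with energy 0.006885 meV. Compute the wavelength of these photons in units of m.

0.180 m

Take h = 6.62607015e-34 J·s, c = 2.99792458e8 m/s, 1 eV = 1.602176634e-19 J.
Convert to SI: E = 0.006885 meV = 1.1031e-24 J.
Since λ = hc/E for a photon, λ = 0.1801 m.
So λ ≈ 0.180 m.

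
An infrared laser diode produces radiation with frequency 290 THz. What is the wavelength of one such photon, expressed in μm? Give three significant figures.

(c = 2.99792458·10^8 m/s.)
First convert: f = 290 THz = 2.9·10^14 Hz.
The photon relation is λ = c/f, giving λ = 1.034·10^-6 m.
Converting to μm: λ = 1.034 μm ≈ 1.03 μm.

1.03 μm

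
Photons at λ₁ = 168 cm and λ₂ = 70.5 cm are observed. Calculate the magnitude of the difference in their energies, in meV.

1.02e-3 meV

Using E = hc/λ: E₁ = 1.182e-25 J, E₂ = 2.818e-25 J.
|ΔE| = |1.182e-25 − 2.818e-25| = 1.64e-25 J = 1.02e-3 meV.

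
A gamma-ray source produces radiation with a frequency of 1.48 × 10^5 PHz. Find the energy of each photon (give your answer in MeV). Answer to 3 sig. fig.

0.612 MeV

First convert: f = 1.48 × 10^5 PHz = 1.48 × 10^20 Hz.
Apply E = hf: E = 9.807 × 10^-14 J.
Converting to MeV: E = 0.6121 MeV ≈ 0.612 MeV.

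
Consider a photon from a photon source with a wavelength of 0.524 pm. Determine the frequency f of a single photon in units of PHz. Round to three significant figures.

Convert to SI: λ = 0.524 pm = 5.24e-13 m.
The photon relation is f = c/λ, giving f = 5.721e20 Hz.
Converting to PHz: f = 572100 PHz ≈ 5.72e5 PHz.

5.72e5 PHz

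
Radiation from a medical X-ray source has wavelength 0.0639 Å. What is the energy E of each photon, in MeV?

0.194 MeV

First convert: λ = 0.0639 Å = 6.39e-12 m.
For a photon E = hc/λ, so E = 3.109e-14 J.
Converting to MeV: E = 0.1940 MeV ≈ 0.194 MeV.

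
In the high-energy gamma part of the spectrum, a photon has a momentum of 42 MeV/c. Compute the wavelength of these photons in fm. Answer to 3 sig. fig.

29.5 fm

In SI units: p = 42 MeV/c = 2.2446 × 10^-20 kg·m/s.
For a photon λ = h/p, so λ = 2.952 × 10^-14 m.
Converting to fm: λ = 29.52 fm ≈ 29.5 fm.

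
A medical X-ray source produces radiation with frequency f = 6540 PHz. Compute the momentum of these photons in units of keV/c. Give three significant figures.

(h = 6.62607015 × 10^-34 J·s, c = 2.99792458 × 10^8 m/s, 1 eV = 1.602176634 × 10^-19 J.)
In SI units: f = 6540 PHz = 6.54 × 10^18 Hz.
Apply p = hf/c: p = 1.445 × 10^-23 kg·m/s.
Converting to keV/c: p = 27.05 keV/c ≈ 27.0 keV/c.

27.0 keV/c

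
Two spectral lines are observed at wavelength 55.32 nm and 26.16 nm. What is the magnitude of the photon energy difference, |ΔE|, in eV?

25.0 eV

Using E = hc/λ: E₁ = 3.5908e-18 J, E₂ = 7.5934e-18 J.
|ΔE| = |3.5908e-18 − 7.5934e-18| = 4.00e-18 J = 25.0 eV.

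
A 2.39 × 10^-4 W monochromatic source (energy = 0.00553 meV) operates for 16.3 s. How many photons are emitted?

4.40 × 10^21 photons

Total energy: E_total = P·t = 2.39 × 10^-4 × 16.3 = 0.003896 J.
Per-photon energy: E = 8.860 × 10^-25 J.
N = E_total / E_photon = 4.40 × 10^21.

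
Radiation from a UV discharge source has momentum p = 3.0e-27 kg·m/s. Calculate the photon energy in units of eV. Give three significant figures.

5.61 eV

Since E = pc for a photon, E = 8.994e-19 J.
Converting to eV: E = 5.613 eV ≈ 5.61 eV.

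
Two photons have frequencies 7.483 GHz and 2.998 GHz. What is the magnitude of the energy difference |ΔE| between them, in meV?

0.0185 meV

Using E = hf: E₁ = 4.9583 × 10^-24 J, E₂ = 1.9865 × 10^-24 J.
|ΔE| = |4.9583 × 10^-24 − 1.9865 × 10^-24| = 2.97 × 10^-24 J = 0.0185 meV.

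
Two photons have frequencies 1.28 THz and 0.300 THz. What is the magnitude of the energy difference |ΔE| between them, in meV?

4.05 meV

Using E = hf: E₁ = 8.481e-22 J, E₂ = 1.988e-22 J.
|ΔE| = |8.481e-22 − 1.988e-22| = 6.49e-22 J = 4.05 meV.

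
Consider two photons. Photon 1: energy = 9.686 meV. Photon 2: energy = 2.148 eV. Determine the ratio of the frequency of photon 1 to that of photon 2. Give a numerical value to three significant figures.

4.51 × 10^-3

f_1 = 2.342 × 10^12 Hz (from energy = 9.686 meV, via f = E/h).
f_2 = 5.194 × 10^14 Hz (from energy = 2.148 eV, via f = E/h).
Ratio = 2.342 × 10^12 / 5.194 × 10^14 = 4.51 × 10^-3.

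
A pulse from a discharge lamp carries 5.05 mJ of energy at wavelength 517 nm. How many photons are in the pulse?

Per-photon energy: E = 3.842 × 10^-19 J (from wavelength = 517 nm).
N = E_total / E_photon = 0.00505 J / 3.842 × 10^-19 J = 1.31 × 10^16.

1.31 × 10^16 photons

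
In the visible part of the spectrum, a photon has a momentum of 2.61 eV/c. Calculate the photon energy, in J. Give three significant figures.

Use c = 2.99792458·10^8 m/s, 1 eV = 1.602176634·10^-19 J.
In SI units: p = 2.61 eV/c = 1.3949·10^-27 kg·m/s.
For a photon E = pc, so E = 4.182·10^-19 J.
So E ≈ 4.18·10^-19 J.

4.18·10^-19 J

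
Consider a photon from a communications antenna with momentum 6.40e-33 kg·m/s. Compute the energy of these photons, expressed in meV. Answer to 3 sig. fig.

The photon relation is E = pc, giving E = 1.919e-24 J.
Converting to meV: E = 0.01198 meV ≈ 0.0120 meV.

0.0120 meV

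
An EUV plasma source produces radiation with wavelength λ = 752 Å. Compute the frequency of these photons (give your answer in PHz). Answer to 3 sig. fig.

(c = 2.99792458 × 10^8 m/s.)
Convert to SI: λ = 752 Å = 7.52 × 10^-8 m.
The photon relation is f = c/λ, giving f = 3.987 × 10^15 Hz.
Converting to PHz: f = 3.987 PHz ≈ 3.99 PHz.

3.99 PHz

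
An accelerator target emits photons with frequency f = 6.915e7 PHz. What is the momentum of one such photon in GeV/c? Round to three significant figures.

0.286 GeV/c

(h = 6.62607015e-34 J·s, c = 2.99792458e8 m/s, 1 eV = 1.602176634e-19 J.)
Convert to SI: f = 6.915e7 PHz = 6.915e22 Hz.
The photon relation is p = hf/c, giving p = 1.528e-19 kg·m/s.
Converting to GeV/c: p = 0.2860 GeV/c ≈ 0.286 GeV/c.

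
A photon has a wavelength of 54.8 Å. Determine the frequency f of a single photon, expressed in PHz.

54.7 PHz

In SI units: λ = 54.8 Å = 5.48 × 10^-9 m.
Apply f = c/λ: f = 5.471 × 10^16 Hz.
Converting to PHz: f = 54.71 PHz ≈ 54.7 PHz.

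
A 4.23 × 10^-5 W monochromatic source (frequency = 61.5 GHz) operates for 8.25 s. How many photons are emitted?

Total energy: E_total = P·t = 4.23 × 10^-5 × 8.25 = 3.490 × 10^-4 J.
Per-photon energy: E = 4.075 × 10^-23 J.
N = E_total / E_photon = 8.56 × 10^18.

8.56 × 10^18 photons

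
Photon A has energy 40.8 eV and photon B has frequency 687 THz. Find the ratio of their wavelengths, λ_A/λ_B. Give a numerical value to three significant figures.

0.0696

λ_A = 3.039 × 10^-8 m (from energy = 40.8 eV, via λ = hc/E).
λ_B = 4.364 × 10^-7 m (from frequency = 687 THz, via λ = c/f).
Ratio = 3.039 × 10^-8 / 4.364 × 10^-7 = 0.0696.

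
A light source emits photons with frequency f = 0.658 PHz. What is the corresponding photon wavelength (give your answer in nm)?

456 nm

First convert: f = 0.658 PHz = 6.58e14 Hz.
Since λ = c/f for a photon, λ = 4.556e-7 m.
Converting to nm: λ = 455.6 nm ≈ 456 nm.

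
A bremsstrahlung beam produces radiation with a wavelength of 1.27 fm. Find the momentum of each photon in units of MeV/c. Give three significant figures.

Take h = 6.62607015e-34 J·s, c = 2.99792458e8 m/s, 1 eV = 1.602176634e-19 J.
First convert: λ = 1.27 fm = 1.27e-15 m.
Since p = h/λ for a photon, p = 5.217e-19 kg·m/s.
Converting to MeV/c: p = 976.3 MeV/c ≈ 976 MeV/c.

976 MeV/c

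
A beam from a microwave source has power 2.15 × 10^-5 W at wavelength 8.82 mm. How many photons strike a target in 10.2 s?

9.74 × 10^18 photons

Total energy: E_total = P·t = 2.15 × 10^-5 × 10.2 = 2.193 × 10^-4 J.
Per-photon energy: E = 2.252 × 10^-23 J.
N = E_total / E_photon = 9.74 × 10^18.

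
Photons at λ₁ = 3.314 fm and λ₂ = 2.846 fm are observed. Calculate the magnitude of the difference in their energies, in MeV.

Using E = hc/λ: E₁ = 5.9941e-11 J, E₂ = 6.9798e-11 J.
|ΔE| = |5.9941e-11 − 6.9798e-11| = 9.86e-12 J = 61.5 MeV.

61.5 MeV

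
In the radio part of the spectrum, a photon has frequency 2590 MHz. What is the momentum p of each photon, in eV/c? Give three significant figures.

1.07·10^-5 eV/c

Convert to SI: f = 2590 MHz = 2.59·10^9 Hz.
The photon relation is p = hf/c, giving p = 5.724·10^-33 kg·m/s.
Converting to eV/c: p = 1.071·10^-5 eV/c ≈ 1.07·10^-5 eV/c.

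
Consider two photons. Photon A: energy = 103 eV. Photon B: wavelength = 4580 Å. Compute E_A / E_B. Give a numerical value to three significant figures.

E_A = 1.650e-17 J (from energy = 103 eV, via E given directly).
E_B = 4.337e-19 J (from wavelength = 4580 Å, via E = hc/λ).
Ratio = 1.650e-17 / 4.337e-19 = 38.0.

38.0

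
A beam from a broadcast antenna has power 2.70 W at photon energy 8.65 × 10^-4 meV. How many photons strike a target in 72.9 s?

1.42 × 10^27 photons

Total energy: E_total = P·t = 2.70 × 72.9 = 196.8 J.
Per-photon energy: E = 1.386 × 10^-25 J.
N = E_total / E_photon = 1.42 × 10^27.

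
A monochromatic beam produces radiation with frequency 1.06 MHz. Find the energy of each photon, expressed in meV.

4.38 × 10^-6 meV

First convert: f = 1.06 MHz = 1.06 × 10^6 Hz.
The photon relation is E = hf, giving E = 7.024 × 10^-28 J.
Converting to meV: E = 4.384 × 10^-6 meV ≈ 4.38 × 10^-6 meV.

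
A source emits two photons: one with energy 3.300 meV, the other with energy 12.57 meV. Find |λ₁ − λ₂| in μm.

277 μm

Using λ = hc/E: λ₁ = 3.7571 × 10^-4 m, λ₂ = 9.8635 × 10^-5 m.
|Δλ| = |3.7571 × 10^-4 − 9.8635 × 10^-5| = 2.77 × 10^-4 m = 277 μm.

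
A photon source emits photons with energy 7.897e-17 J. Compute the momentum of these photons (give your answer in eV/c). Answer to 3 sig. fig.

For a photon p = E/c, so p = 2.634e-25 kg·m/s.
Converting to eV/c: p = 492.9 eV/c ≈ 493 eV/c.

493 eV/c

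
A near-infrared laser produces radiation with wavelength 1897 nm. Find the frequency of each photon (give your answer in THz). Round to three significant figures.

158 THz

Use c = 2.99792458 × 10^8 m/s.
First convert: λ = 1897 nm = 1.897 × 10^-6 m.
Apply f = c/λ: f = 1.580 × 10^14 Hz.
Converting to THz: f = 158.0 THz ≈ 158 THz.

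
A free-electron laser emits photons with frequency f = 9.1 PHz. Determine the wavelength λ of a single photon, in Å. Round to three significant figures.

329 Å

(c = 2.99792458e8 m/s.)
Convert to SI: f = 9.1 PHz = 9.1e15 Hz.
Since λ = c/f for a photon, λ = 3.294e-8 m.
Converting to Å: λ = 329.4 Å ≈ 329 Å.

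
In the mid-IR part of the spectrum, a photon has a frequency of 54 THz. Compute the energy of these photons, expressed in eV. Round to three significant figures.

(h = 6.62607015 × 10^-34 J·s, 1 eV = 1.602176634 × 10^-19 J.)
Convert to SI: f = 54 THz = 5.4 × 10^13 Hz.
Apply E = hf: E = 3.578 × 10^-20 J.
Converting to eV: E = 0.2233 eV ≈ 0.223 eV.

0.223 eV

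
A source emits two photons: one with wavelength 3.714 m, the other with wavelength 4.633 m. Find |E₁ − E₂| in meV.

6.62e-5 meV

Using E = hc/λ: E₁ = 5.3485e-26 J, E₂ = 4.2876e-26 J.
|ΔE| = |5.3485e-26 − 4.2876e-26| = 1.06e-26 J = 6.62e-5 meV.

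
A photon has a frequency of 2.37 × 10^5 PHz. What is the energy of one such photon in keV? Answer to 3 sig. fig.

980 keV

In SI units: f = 2.37 × 10^5 PHz = 2.37 × 10^20 Hz.
The photon relation is E = hf, giving E = 1.570 × 10^-13 J.
Converting to keV: E = 980.2 keV ≈ 980 keV.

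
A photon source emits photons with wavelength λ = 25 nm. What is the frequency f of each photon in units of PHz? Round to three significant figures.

12.0 PHz

Convert to SI: λ = 25 nm = 2.5e-8 m.
Since f = c/λ for a photon, f = 1.199e16 Hz.
Converting to PHz: f = 11.99 PHz ≈ 12.0 PHz.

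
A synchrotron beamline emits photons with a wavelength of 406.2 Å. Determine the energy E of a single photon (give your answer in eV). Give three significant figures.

Use h = 6.62607015e-34 J·s, c = 2.99792458e8 m/s, 1 eV = 1.602176634e-19 J.
Convert to SI: λ = 406.2 Å = 4.062e-8 m.
Apply E = hc/λ: E = 4.890e-18 J.
Converting to eV: E = 30.52 eV ≈ 30.5 eV.

30.5 eV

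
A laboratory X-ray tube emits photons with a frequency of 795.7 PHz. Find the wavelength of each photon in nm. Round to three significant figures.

In SI units: f = 795.7 PHz = 7.957e17 Hz.
The photon relation is λ = c/f, giving λ = 3.768e-10 m.
Converting to nm: λ = 0.3768 nm ≈ 0.377 nm.

0.377 nm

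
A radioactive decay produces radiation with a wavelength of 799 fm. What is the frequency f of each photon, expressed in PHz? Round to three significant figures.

3.75 × 10^5 PHz

Take c = 2.99792458 × 10^8 m/s.
Convert to SI: λ = 799 fm = 7.99 × 10^-13 m.
For a photon f = c/λ, so f = 3.752 × 10^20 Hz.
Converting to PHz: f = 375200 PHz ≈ 3.75 × 10^5 PHz.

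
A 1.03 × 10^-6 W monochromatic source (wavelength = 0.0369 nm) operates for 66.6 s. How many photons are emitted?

1.27 × 10^10 photons

Total energy: E_total = P·t = 1.03 × 10^-6 × 66.6 = 6.860 × 10^-5 J.
Per-photon energy: E = 5.383 × 10^-15 J.
N = E_total / E_photon = 1.27 × 10^10.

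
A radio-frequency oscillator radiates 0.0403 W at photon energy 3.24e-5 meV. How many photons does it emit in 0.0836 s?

Total energy: E_total = P·t = 0.0403 × 0.0836 = 0.003369 J.
Per-photon energy: E = 5.191e-27 J.
N = E_total / E_photon = 6.49e23.

6.49e23 photons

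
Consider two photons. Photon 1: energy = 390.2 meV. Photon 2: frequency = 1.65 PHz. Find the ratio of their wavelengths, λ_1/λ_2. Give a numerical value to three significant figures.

17.5

λ_1 = 3.177 × 10^-6 m (from energy = 390.2 meV, via λ = hc/E).
λ_2 = 1.817 × 10^-7 m (from frequency = 1.65 PHz, via λ = c/f).
Ratio = 3.177 × 10^-6 / 1.817 × 10^-7 = 17.5.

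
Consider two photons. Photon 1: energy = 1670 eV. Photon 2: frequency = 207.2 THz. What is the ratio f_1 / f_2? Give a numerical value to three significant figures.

1950

f_1 = 4.038 × 10^17 Hz (from energy = 1670 eV, via f = E/h).
f_2 = 2.072 × 10^14 Hz (from frequency = 207.2 THz, via f given directly).
Ratio = 4.038 × 10^17 / 2.072 × 10^14 = 1950.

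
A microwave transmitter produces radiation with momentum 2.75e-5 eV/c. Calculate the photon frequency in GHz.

6.65 GHz

(h = 6.62607015e-34 J·s, c = 2.99792458e8 m/s, 1 eV = 1.602176634e-19 J.)
Convert to SI: p = 2.75e-5 eV/c = 1.4697e-32 kg·m/s.
The photon relation is f = pc/h, giving f = 6.649e9 Hz.
Converting to GHz: f = 6.649 GHz ≈ 6.65 GHz.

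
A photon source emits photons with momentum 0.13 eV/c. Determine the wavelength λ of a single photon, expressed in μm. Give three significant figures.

(h = 6.62607015e-34 J·s, c = 2.99792458e8 m/s, 1 eV = 1.602176634e-19 J.)
Convert to SI: p = 0.13 eV/c = 6.9476e-29 kg·m/s.
For a photon λ = h/p, so λ = 9.537e-6 m.
Converting to μm: λ = 9.537 μm ≈ 9.54 μm.

9.54 μm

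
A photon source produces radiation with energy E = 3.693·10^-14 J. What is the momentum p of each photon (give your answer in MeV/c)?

0.230 MeV/c

(c = 2.99792458·10^8 m/s, 1 eV = 1.602176634·10^-19 J.)
For a photon p = E/c, so p = 1.232·10^-22 kg·m/s.
Converting to MeV/c: p = 0.2305 MeV/c ≈ 0.230 MeV/c.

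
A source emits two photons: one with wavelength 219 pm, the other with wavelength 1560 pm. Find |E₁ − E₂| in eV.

4870 eV

Using E = hc/λ: E₁ = 9.071e-16 J, E₂ = 1.273e-16 J.
|ΔE| = |9.071e-16 − 1.273e-16| = 7.80e-16 J = 4870 eV.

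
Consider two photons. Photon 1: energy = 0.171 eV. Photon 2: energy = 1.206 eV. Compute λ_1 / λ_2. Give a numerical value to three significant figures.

7.05

λ_1 = 7.251 × 10^-6 m (from energy = 0.171 eV, via λ = hc/E).
λ_2 = 1.028 × 10^-6 m (from energy = 1.206 eV, via λ = hc/E).
Ratio = 7.251 × 10^-6 / 1.028 × 10^-6 = 7.05.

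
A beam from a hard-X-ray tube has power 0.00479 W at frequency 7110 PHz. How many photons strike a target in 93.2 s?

Total energy: E_total = P·t = 0.00479 × 93.2 = 0.4464 J.
Per-photon energy: E = 4.711·10^-15 J.
N = E_total / E_photon = 9.48·10^13.

9.48·10^13 photons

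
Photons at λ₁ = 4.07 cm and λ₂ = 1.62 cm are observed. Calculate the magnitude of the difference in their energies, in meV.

0.0461 meV

Using E = hc/λ: E₁ = 4.881e-24 J, E₂ = 1.226e-23 J.
|ΔE| = |4.881e-24 − 1.226e-23| = 7.38e-24 J = 0.0461 meV.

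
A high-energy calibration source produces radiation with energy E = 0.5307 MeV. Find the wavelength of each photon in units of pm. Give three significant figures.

Take h = 6.62607015e-34 J·s, c = 2.99792458e8 m/s, 1 eV = 1.602176634e-19 J.
First convert: E = 0.5307 MeV = 8.5028e-14 J.
Since λ = hc/E for a photon, λ = 2.336e-12 m.
Converting to pm: λ = 2.336 pm ≈ 2.34 pm.

2.34 pm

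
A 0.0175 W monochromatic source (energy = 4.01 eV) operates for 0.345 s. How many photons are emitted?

Total energy: E_total = P·t = 0.0175 × 0.345 = 0.006038 J.
Per-photon energy: E = 6.425 × 10^-19 J.
N = E_total / E_photon = 9.40 × 10^15.

9.40 × 10^15 photons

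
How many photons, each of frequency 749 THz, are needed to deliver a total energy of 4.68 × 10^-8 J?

Per-photon energy: E = 4.963 × 10^-19 J (from frequency = 749 THz).
N = E_total / E_photon = 4.68 × 10^-8 J / 4.963 × 10^-19 J = 9.43 × 10^10.

9.43 × 10^10 photons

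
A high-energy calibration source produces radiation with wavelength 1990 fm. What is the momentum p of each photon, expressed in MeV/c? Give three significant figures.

Take h = 6.62607015e-34 J·s, c = 2.99792458e8 m/s, 1 eV = 1.602176634e-19 J.
In SI units: λ = 1990 fm = 1.99e-12 m.
Since p = h/λ for a photon, p = 3.330e-22 kg·m/s.
Converting to MeV/c: p = 0.6230 MeV/c ≈ 0.623 MeV/c.

0.623 MeV/c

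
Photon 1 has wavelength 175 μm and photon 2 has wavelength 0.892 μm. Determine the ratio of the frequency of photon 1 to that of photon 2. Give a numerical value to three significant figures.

f_1 = 1.713e12 Hz (from wavelength = 175 μm, via f = c/λ).
f_2 = 3.361e14 Hz (from wavelength = 0.892 μm, via f = c/λ).
Ratio = 1.713e12 / 3.361e14 = 5.10e-3.

5.10e-3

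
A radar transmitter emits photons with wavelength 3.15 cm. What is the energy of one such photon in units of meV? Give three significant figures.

Take h = 6.62607015 × 10^-34 J·s, c = 2.99792458 × 10^8 m/s, 1 eV = 1.602176634 × 10^-19 J.
Convert to SI: λ = 3.15 cm = 0.0315 m.
For a photon E = hc/λ, so E = 6.306 × 10^-24 J.
Converting to meV: E = 0.03936 meV ≈ 0.0394 meV.

0.0394 meV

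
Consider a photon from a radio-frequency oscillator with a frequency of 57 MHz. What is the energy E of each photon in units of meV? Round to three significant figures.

2.36 × 10^-4 meV

Take h = 6.62607015 × 10^-34 J·s, 1 eV = 1.602176634 × 10^-19 J.
Convert to SI: f = 57 MHz = 5.7 × 10^7 Hz.
For a photon E = hf, so E = 3.777 × 10^-26 J.
Converting to meV: E = 2.357 × 10^-4 meV ≈ 2.36 × 10^-4 meV.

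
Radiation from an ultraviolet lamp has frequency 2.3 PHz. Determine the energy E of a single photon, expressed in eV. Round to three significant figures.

9.51 eV

(h = 6.62607015e-34 J·s, 1 eV = 1.602176634e-19 J.)
First convert: f = 2.3 PHz = 2.3e15 Hz.
For a photon E = hf, so E = 1.524e-18 J.
Converting to eV: E = 9.512 eV ≈ 9.51 eV.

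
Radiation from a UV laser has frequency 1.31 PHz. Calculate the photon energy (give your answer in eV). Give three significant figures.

5.42 eV

In SI units: f = 1.31 PHz = 1.31 × 10^15 Hz.
For a photon E = hf, so E = 8.680 × 10^-19 J.
Converting to eV: E = 5.418 eV ≈ 5.42 eV.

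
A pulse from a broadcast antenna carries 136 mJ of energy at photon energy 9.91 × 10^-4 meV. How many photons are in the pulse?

Per-photon energy: E = 1.588 × 10^-25 J (from energy = 9.91 × 10^-4 meV).
N = E_total / E_photon = 0.136 J / 1.588 × 10^-25 J = 8.57 × 10^23.

8.57 × 10^23 photons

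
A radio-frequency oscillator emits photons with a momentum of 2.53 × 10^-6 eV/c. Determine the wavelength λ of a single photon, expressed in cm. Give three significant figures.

49.0 cm

Use h = 6.62607015 × 10^-34 J·s, c = 2.99792458 × 10^8 m/s, 1 eV = 1.602176634 × 10^-19 J.
Convert to SI: p = 2.53 × 10^-6 eV/c = 1.3521 × 10^-33 kg·m/s.
Since λ = h/p for a photon, λ = 0.4901 m.
Converting to cm: λ = 49.01 cm ≈ 49.0 cm.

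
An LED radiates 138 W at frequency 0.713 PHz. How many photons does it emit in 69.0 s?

2.02e22 photons

Total energy: E_total = P·t = 138 × 69.0 = 9522 J.
Per-photon energy: E = 4.724e-19 J.
N = E_total / E_photon = 2.02e22.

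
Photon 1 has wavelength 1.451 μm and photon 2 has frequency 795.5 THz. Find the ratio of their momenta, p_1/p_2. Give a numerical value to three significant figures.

0.260

p_1 = 4.567 × 10^-28 kg·m/s (from wavelength = 1.451 μm, via p = h/λ).
p_2 = 1.758 × 10^-27 kg·m/s (from frequency = 795.5 THz, via p = hf/c).
Ratio = 4.567 × 10^-28 / 1.758 × 10^-27 = 0.260.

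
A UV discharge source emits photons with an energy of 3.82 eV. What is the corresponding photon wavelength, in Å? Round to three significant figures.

3250 Å

(h = 6.62607015 × 10^-34 J·s, c = 2.99792458 × 10^8 m/s, 1 eV = 1.602176634 × 10^-19 J.)
First convert: E = 3.82 eV = 6.1203 × 10^-19 J.
For a photon λ = hc/E, so λ = 3.246 × 10^-7 m.
Converting to Å: λ = 3246 Å ≈ 3250 Å.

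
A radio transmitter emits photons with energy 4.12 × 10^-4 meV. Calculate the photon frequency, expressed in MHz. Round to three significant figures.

First convert: E = 4.12 × 10^-4 meV = 6.6010 × 10^-26 J.
The photon relation is f = E/h, giving f = 9.962 × 10^7 Hz.
Converting to MHz: f = 99.62 MHz ≈ 99.6 MHz.

99.6 MHz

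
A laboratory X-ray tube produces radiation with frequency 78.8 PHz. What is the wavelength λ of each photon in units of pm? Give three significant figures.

3800 pm

(c = 2.99792458e8 m/s.)
Convert to SI: f = 78.8 PHz = 7.88e16 Hz.
Since λ = c/f for a photon, λ = 3.804e-9 m.
Converting to pm: λ = 3804 pm ≈ 3800 pm.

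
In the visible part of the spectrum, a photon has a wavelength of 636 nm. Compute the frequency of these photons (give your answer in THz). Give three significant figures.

Use c = 2.99792458·10^8 m/s.
Convert to SI: λ = 636 nm = 6.36·10^-7 m.
For a photon f = c/λ, so f = 4.714·10^14 Hz.
Converting to THz: f = 471.4 THz ≈ 471 THz.

471 THz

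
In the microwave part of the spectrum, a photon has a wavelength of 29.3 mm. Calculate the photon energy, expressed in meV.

(h = 6.62607015e-34 J·s, c = 2.99792458e8 m/s, 1 eV = 1.602176634e-19 J.)
In SI units: λ = 29.3 mm = 0.0293 m.
Since E = hc/λ for a photon, E = 6.780e-24 J.
Converting to meV: E = 0.04232 meV ≈ 0.0423 meV.

0.0423 meV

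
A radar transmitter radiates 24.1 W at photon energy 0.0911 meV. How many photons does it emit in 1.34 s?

Total energy: E_total = P·t = 24.1 × 1.34 = 32.29 J.
Per-photon energy: E = 1.460 × 10^-23 J.
N = E_total / E_photon = 2.21 × 10^24.

2.21 × 10^24 photons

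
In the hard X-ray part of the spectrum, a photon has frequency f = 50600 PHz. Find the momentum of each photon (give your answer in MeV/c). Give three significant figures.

0.209 MeV/c

Use h = 6.62607015e-34 J·s, c = 2.99792458e8 m/s, 1 eV = 1.602176634e-19 J.
Convert to SI: f = 50600 PHz = 5.06e19 Hz.
Since p = hf/c for a photon, p = 1.118e-22 kg·m/s.
Converting to MeV/c: p = 0.2093 MeV/c ≈ 0.209 MeV/c.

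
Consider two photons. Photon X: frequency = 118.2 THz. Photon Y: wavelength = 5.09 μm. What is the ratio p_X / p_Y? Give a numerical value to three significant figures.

2.01

p_X = 2.612·10^-28 kg·m/s (from frequency = 118.2 THz, via p = hf/c).
p_Y = 1.302·10^-28 kg·m/s (from wavelength = 5.09 μm, via p = h/λ).
Ratio = 2.612·10^-28 / 1.302·10^-28 = 2.01.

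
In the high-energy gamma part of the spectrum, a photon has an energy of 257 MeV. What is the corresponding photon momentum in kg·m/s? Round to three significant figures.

Take c = 2.99792458e8 m/s, 1 eV = 1.602176634e-19 J.
Convert to SI: E = 257 MeV = 4.1176e-11 J.
The photon relation is p = E/c, giving p = 1.373e-19 kg·m/s.
So p ≈ 1.37e-19 kg·m/s.

1.37e-19 kg·m/s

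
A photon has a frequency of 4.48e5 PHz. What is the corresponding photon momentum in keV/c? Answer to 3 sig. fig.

1850 keV/c

Use h = 6.62607015e-34 J·s, c = 2.99792458e8 m/s, 1 eV = 1.602176634e-19 J.
First convert: f = 4.48e5 PHz = 4.48e20 Hz.
Apply p = hf/c: p = 9.902e-22 kg·m/s.
Converting to keV/c: p = 1853 keV/c ≈ 1850 keV/c.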